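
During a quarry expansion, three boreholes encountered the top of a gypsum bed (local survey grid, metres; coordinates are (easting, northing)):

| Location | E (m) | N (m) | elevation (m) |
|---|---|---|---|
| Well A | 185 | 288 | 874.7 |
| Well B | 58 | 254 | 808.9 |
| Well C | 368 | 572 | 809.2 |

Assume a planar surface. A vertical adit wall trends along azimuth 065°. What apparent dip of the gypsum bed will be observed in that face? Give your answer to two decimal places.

Let the plane be z = a·E + b·N + c.
Well B−Well A: −127a − 34b = −65.8;  Well C−Well A: 183a + 284b = −65.5.
Solving gives a = 0.70074, b = −0.68217.
Unit vector along 065° is (sin 65°, cos 65°) = (0.9063, 0.4226).
Slope in that direction = a·(0.9063) + b·(0.4226) = 0.34679.
Apparent dip = arctan|0.34679| = 19.13° (true dip is 44.4°, so apparent ≤ true as expected).

19.13°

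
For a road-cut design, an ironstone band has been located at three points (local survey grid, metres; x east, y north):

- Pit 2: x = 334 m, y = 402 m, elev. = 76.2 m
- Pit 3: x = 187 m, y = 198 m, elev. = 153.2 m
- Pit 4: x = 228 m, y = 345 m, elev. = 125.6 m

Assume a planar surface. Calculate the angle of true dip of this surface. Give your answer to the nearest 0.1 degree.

Two edge vectors: Pit 2→Pit 3 = (-147, -204, 77), Pit 2→Pit 4 = (-106, -57, 49.4).
Normal n = (Pit 2→Pit 3) × (Pit 2→Pit 4) = (-5688.6, -900.2, -13245).
So ∂z/∂x = −n_x/n_z = −0.42949 and ∂z/∂y = −n_y/n_z = −0.06797.
Gradient magnitude |∇z| = √(a² + b²) = √(0.18446 + 0.00462) = 0.43483.
True dip = arctan(0.43483) = 23.5°, dipping toward E (azimuth ≈ 081°).

23.5°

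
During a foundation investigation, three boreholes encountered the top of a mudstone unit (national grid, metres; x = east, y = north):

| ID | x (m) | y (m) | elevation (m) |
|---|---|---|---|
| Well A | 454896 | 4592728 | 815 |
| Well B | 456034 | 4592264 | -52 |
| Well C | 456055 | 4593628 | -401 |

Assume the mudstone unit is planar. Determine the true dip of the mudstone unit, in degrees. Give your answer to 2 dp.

41.81°

Let the plane be z = a·x + b·y + c.
Well B−Well A: 1138a − 464b = −867;  Well C−Well A: 1159a + 900b = −1216.
Solving gives a = −0.86078, b = −0.24261.
Gradient magnitude |∇z| = √(a² + b²) = √(0.74095 + 0.05886) = 0.89432.
True dip = arctan(0.89432) = 41.81°, dipping toward ENE (azimuth ≈ 074°).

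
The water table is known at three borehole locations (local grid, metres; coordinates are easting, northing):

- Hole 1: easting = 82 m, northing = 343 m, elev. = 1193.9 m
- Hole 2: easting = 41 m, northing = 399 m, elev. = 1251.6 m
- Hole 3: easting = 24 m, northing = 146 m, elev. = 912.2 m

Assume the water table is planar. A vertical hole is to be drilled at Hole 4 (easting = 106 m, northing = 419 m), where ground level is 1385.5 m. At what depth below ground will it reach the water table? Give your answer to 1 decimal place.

Let the plane be z = a·easting + b·northing + c.
Hole 2−Hole 1: −41a + 56b = 57.7;  Hole 3−Hole 1: −58a − 197b = −281.7.
Solving gives a = 0.38925, b = 1.31535.
Then c = 1193.9 − a·82 − b·343 = 710.82.
At (106, 419): z_contact = 41.26 + 551.13 + 710.82 = 1303.21 m.
Depth below ground = 1385.5 − 1303.21 = 82.3 m.

82.3 m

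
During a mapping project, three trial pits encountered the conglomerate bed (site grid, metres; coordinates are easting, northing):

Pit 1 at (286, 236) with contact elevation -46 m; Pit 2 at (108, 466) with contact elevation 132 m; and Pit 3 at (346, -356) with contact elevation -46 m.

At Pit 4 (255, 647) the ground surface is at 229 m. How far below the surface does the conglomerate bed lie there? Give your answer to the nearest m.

Let the plane be z = a·easting + b·northing + c.
Pit 2−Pit 1: −178a + 230b = 178;  Pit 3−Pit 1: 60a − 592b = 0.
Solving gives a = −1.15069, b = −0.11662.
Then c = -46 − a·286 − b·236 = 310.62.
At (255, 647): z_contact = −293.4 − 75.5 + 310.62 = -58.3 m.
Depth below ground = 229 − (-58.3) = 287 m.

287 m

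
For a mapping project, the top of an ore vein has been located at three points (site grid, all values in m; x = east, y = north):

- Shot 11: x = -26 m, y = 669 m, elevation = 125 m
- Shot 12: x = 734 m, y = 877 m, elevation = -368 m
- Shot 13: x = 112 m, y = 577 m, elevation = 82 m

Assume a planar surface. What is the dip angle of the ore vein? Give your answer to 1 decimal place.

33.3°

Two edge vectors: Shot 11→Shot 12 = (760, 208, -493), Shot 11→Shot 13 = (138, -92, -43).
Normal n = (Shot 11→Shot 12) × (Shot 11→Shot 13) = (-54300, -35354, -98624).
So ∂z/∂x = −n_x/n_z = −0.55058 and ∂z/∂y = −n_y/n_z = −0.35847.
Gradient magnitude |∇z| = √(a² + b²) = √(0.30313 + 0.12850) = 0.65699.
True dip = arctan(0.65699) = 33.3°, dipping toward ENE (azimuth ≈ 057°).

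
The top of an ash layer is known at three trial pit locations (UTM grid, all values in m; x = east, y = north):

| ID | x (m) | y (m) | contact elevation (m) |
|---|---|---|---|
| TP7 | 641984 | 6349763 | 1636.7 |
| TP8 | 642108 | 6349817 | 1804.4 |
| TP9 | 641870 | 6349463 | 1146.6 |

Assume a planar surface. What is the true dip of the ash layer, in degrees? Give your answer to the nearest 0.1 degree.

57.1°

Let the plane be z = a·x + b·y + c.
TP8−TP7: 124a + 54b = 167.7;  TP9−TP7: −114a − 300b = −490.1.
Solving gives a = 0.76809, b = 1.34179.
Gradient magnitude |∇z| = √(a² + b²) = √(0.58996 + 1.80041) = 1.54608.
True dip = arctan(1.54608) = 57.1°, dipping toward SSW (azimuth ≈ 210°).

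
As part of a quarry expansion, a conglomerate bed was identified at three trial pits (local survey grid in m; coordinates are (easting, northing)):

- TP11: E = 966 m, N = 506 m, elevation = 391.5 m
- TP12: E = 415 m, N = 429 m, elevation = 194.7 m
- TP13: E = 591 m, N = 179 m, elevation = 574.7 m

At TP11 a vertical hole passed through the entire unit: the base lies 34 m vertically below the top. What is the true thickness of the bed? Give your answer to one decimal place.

Let the plane be z = a·E + b·N + c.
TP12−TP11: −551a − 77b = −196.8;  TP13−TP11: −375a − 327b = 183.2.
Solving gives a = 0.51857, b = −1.15493.
|∇z| = √(a²+b²) = 1.26601, so dip δ = arctan(1.26601) = 51.70°.
True thickness = vertical thickness × cos δ = 34 × cos 51.70° = 21.1 m.

21.1 m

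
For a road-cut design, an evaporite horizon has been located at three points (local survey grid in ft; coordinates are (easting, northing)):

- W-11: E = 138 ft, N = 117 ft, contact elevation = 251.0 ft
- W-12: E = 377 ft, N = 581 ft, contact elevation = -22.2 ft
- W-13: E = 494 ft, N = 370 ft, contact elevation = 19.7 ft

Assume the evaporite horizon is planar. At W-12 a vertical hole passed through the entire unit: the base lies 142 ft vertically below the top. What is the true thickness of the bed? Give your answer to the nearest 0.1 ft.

124.8 ft

Two edge vectors: W-11→W-12 = (239, 464, -273.2), W-11→W-13 = (356, 253, -231.3).
Normal n = (W-11→W-12) × (W-11→W-13) = (-38203.6, -41978.5, -104717).
So ∂z/∂E = −n_x/n_z = −0.36483 and ∂z/∂N = −n_y/n_z = −0.40088.
|∇z| = √(a²+b²) = 0.54203, so dip δ = arctan(0.54203) = 28.46°.
True thickness = vertical thickness × cos δ = 142 × cos 28.46° = 124.8 ft.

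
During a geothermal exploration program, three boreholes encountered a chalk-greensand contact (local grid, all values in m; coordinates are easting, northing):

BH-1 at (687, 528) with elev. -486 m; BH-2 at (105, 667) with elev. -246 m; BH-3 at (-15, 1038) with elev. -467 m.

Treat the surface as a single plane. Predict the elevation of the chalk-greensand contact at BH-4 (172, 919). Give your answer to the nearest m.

Let the plane be z = a·easting + b·northing + c.
BH-2−BH-1: −582a + 139b = 240;  BH-3−BH-1: −702a + 510b = 19.
Solving gives a = −0.60107, b = −0.79010.
Then c = -486 − a·687 − b·528 = 344.11.
At (172, 919): z = −103.4 − 726.1 + 344.11 = -485.4 m.

-485 m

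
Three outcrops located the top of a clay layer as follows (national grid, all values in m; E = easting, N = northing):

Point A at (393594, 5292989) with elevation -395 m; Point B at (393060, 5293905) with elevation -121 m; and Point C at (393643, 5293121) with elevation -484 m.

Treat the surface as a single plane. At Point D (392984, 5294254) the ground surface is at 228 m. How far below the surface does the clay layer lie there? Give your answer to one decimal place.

Two edge vectors: Point A→Point B = (-534, 916, 274), Point A→Point C = (49, 132, -89).
Normal n = (Point A→Point B) × (Point A→Point C) = (-117692, -34100, -115372).
So ∂z/∂E = −n_x/n_z = −1.020108865 and ∂z/∂N = −n_y/n_z = −0.295565649.
Intercept c from Point A: -395 + 401508.73 + 1564425.73 = 1965539.46.
At (392984, 5294254): z_contact = −400886.46 − 1564799.62 + 1965539.46 = -146.62 m.
Depth below ground = 228 − (-146.62) = 374.6 m.

374.6 m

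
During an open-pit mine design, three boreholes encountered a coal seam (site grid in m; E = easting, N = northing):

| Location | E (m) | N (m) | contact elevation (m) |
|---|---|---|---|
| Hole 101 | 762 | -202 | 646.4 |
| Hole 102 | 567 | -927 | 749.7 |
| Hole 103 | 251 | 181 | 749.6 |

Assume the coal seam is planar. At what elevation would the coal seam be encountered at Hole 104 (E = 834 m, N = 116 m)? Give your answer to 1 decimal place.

604.6 m

Two edge vectors: Hole 101→Hole 102 = (-195, -725, 103.3), Hole 101→Hole 103 = (-511, 383, 103.2).
Normal n = (Hole 101→Hole 102) × (Hole 101→Hole 103) = (-114383.9, -32662.3, -445160).
So ∂z/∂E = −n_x/n_z = −0.25695 and ∂z/∂N = −n_y/n_z = −0.07337.
Intercept c from Hole 101: 646.4 + 195.80 − 14.82 = 827.37.
At (834, 116): z = −214.3 − 8.5 + 827.37 = 604.6 m.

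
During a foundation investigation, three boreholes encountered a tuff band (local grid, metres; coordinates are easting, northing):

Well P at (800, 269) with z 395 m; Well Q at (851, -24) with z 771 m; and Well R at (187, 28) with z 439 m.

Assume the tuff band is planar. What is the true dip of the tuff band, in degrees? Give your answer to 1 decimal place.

Let the plane be z = a·easting + b·northing + c.
Well Q−Well P: 51a − 293b = 376;  Well R−Well P: −613a − 241b = 44.
Solving gives a = 0.40502, b = −1.21278.
Gradient magnitude |∇z| = √(a² + b²) = √(0.16404 + 1.47083) = 1.27862.
True dip = arctan(1.27862) = 52.0°, dipping toward NNW (azimuth ≈ 342°).

52.0°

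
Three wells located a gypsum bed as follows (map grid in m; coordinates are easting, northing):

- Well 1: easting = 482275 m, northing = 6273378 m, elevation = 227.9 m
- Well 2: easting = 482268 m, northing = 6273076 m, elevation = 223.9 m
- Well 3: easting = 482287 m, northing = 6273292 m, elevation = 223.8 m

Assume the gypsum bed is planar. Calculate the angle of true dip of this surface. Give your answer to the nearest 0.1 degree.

Two edge vectors: Well 1→Well 2 = (-7, -302, -4), Well 1→Well 3 = (12, -86, -4.1).
Normal n = (Well 1→Well 2) × (Well 1→Well 3) = (894.2, -76.7, 4226).
So ∂z/∂easting = −n_x/n_z = −0.21159 and ∂z/∂northing = −n_y/n_z = 0.01815.
Gradient magnitude |∇z| = √(a² + b²) = √(0.04477 + 0.00033) = 0.21237.
True dip = arctan(0.21237) = 12.0°, dipping toward E (azimuth ≈ 095°).

12.0°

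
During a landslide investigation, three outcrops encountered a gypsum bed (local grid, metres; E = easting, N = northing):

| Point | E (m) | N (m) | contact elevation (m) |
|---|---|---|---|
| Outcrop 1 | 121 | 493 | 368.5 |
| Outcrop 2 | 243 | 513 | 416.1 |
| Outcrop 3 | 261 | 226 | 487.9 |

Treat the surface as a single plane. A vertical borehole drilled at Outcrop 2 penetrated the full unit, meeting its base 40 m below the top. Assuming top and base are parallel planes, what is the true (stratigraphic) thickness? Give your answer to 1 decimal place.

36.0 m

Let the plane be z = a·E + b·N + c.
Outcrop 2−Outcrop 1: 122a + 20b = 47.6;  Outcrop 3−Outcrop 1: 140a − 267b = 119.4.
Solving gives a = 0.42679, b = −0.22341.
|∇z| = √(a²+b²) = 0.48172, so dip δ = arctan(0.48172) = 25.72°.
True thickness = vertical thickness × cos δ = 40 × cos 25.72° = 36.0 m.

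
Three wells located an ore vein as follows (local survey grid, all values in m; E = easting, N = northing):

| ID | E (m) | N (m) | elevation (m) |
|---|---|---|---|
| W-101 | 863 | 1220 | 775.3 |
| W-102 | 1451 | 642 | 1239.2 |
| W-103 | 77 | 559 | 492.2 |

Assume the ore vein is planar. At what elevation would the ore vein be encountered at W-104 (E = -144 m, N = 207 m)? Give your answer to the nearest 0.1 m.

451.7 m

Let the plane be z = a·E + b·N + c.
W-102−W-101: 588a − 578b = 463.9;  W-103−W-101: −786a − 661b = −283.1.
Solving gives a = 0.557868, b = −0.235075.
Then c = 775.3 − a·863 − b·1220 = 580.65.
At (-144, 207): z = −80.3 − 48.7 + 580.65 = 451.7 m.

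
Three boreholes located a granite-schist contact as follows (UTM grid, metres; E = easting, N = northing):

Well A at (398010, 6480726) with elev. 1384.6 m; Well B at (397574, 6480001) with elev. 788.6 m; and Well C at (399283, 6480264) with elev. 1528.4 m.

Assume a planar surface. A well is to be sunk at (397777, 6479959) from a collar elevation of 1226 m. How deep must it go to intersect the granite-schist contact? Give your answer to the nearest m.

395 m

Let the plane be z = a·E + b·N + c.
Well B−Well A: −436a − 725b = −596;  Well C−Well A: 1273a − 462b = 143.8.
Solving gives a = 0.33762141, b = 0.61903043.
Then c = 1384.6 − a·398010 − b·6480726 = −4144758.72.
At (397777, 6479959): z_contact = 134298.0 + 4011291.8 − 4144758.72 = 831.1 m.
Depth below ground = 1226 − 831.1 = 395 m.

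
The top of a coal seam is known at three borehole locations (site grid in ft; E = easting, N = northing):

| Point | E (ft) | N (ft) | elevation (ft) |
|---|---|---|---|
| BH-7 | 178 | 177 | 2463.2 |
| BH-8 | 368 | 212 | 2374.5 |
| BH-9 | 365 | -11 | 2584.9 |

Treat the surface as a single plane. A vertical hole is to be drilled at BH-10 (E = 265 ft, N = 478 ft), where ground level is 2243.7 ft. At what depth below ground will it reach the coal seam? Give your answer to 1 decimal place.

88.9 ft

Two edge vectors: BH-7→BH-8 = (190, 35, -88.7), BH-7→BH-9 = (187, -188, 121.7).
Normal n = (BH-7→BH-8) × (BH-7→BH-9) = (-12416.1, -39709.9, -42265).
So ∂z/∂E = −n_x/n_z = −0.29377 and ∂z/∂N = −n_y/n_z = −0.93955.
Intercept c from BH-7: 2463.2 + 52.29 + 166.30 = 2681.79.
At (265, 478): z_contact = −77.85 − 449.10 + 2681.79 = 2154.84 ft.
Depth below ground = 2243.7 − 2154.84 = 88.9 ft.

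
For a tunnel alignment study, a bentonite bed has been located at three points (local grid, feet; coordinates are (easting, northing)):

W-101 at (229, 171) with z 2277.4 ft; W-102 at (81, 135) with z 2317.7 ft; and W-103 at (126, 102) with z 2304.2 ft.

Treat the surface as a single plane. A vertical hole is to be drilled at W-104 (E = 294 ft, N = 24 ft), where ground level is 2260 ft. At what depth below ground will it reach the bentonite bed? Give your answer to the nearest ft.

Let the plane be z = a·E + b·N + c.
W-102−W-101: −148a − 36b = 40.3;  W-103−W-101: −103a − 69b = 26.8.
Solving gives a = −0.27920, b = 0.02837.
Then c = 2277.4 − a·229 − b·171 = 2336.49.
At (294, 24): z_contact = −82.1 + 0.7 + 2336.49 = 2255.1 ft.
Depth below ground = 2260 − 2255.1 = 5 ft.

5 ft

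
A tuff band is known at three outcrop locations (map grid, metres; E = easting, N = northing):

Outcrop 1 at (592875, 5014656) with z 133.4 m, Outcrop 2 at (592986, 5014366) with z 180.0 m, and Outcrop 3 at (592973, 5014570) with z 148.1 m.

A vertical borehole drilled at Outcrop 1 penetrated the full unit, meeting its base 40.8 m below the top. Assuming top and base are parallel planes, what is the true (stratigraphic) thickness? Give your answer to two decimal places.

Let the plane be z = a·E + b·N + c.
Outcrop 2−Outcrop 1: 111a − 290b = 46.6;  Outcrop 3−Outcrop 1: 98a − 86b = 14.7.
Solving gives a = 0.01353, b = −0.15551.
|∇z| = √(a²+b²) = 0.15610, so dip δ = arctan(0.15610) = 8.87°.
True thickness = vertical thickness × cos δ = 40.8 × cos 8.87° = 40.31 m.

40.31 m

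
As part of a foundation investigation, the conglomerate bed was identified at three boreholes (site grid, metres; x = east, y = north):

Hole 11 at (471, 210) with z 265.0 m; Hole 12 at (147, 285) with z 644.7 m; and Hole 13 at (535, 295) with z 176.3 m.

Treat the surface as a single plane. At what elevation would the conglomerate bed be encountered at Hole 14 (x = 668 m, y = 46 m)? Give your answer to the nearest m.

Let the plane be z = a·x + b·y + c.
Hole 12−Hole 11: −324a + 75b = 379.7;  Hole 13−Hole 11: 64a + 85b = −88.7.
Solving gives a = −1.20368, b = −0.13723.
Then c = 265 − a·471 − b·210 = 860.75.
At (668, 46): z = −804.1 − 6.3 + 860.75 = 50.4 m.

50 m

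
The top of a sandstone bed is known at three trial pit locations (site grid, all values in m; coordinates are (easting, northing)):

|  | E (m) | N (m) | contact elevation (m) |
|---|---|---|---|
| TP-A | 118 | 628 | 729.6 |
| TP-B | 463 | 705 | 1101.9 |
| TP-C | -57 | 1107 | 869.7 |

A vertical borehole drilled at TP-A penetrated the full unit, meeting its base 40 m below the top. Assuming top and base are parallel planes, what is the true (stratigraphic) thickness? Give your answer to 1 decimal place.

Let the plane be z = a·E + b·N + c.
TP-B−TP-A: 345a + 77b = 372.3;  TP-C−TP-A: −175a + 479b = 140.1.
Solving gives a = 0.93741, b = 0.63496.
|∇z| = √(a²+b²) = 1.13222, so dip δ = arctan(1.13222) = 48.55°.
True thickness = vertical thickness × cos δ = 40 × cos 48.55° = 26.5 m.

26.5 m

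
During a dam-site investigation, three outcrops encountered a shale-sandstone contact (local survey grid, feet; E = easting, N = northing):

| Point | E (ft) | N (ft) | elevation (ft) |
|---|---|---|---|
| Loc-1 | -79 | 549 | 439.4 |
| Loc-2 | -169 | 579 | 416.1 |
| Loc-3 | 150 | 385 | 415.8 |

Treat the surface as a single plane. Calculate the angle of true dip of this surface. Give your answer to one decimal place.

Let the plane be z = a·E + b·N + c.
Loc-2−Loc-1: −90a + 30b = −23.3;  Loc-3−Loc-1: 229a − 164b = −23.6.
Solving gives a = 0.57404, b = 0.94546.
Gradient magnitude |∇z| = √(a² + b²) = √(0.32953 + 0.89390) = 1.10609.
True dip = arctan(1.10609) = 47.9°, dipping toward SSW (azimuth ≈ 211°).

47.9°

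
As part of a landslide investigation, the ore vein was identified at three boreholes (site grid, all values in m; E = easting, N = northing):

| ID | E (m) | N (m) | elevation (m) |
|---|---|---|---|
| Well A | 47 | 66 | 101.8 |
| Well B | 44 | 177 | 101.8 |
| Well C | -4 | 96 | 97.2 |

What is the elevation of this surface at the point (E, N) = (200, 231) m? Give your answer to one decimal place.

Let the plane be z = a·E + b·N + c.
Well B−Well A: −3a + 111b = 0;  Well C−Well A: −51a + 30b = −4.6.
Solving gives a = 0.09165, b = 0.00248.
Then c = 101.8 − a·47 − b·66 = 97.33.
At (200, 231): z = 18.3 + 0.6 + 97.33 = 116.2 m.

116.2 m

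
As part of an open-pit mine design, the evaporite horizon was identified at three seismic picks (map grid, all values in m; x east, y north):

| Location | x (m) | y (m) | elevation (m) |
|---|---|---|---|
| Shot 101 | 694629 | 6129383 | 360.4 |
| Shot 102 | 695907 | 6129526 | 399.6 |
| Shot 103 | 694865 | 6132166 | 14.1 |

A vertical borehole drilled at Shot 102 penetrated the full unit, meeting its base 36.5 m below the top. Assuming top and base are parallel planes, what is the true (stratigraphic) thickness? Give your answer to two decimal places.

36.17 m

Two edge vectors: Shot 101→Shot 102 = (1278, 143, 39.2), Shot 101→Shot 103 = (236, 2783, -346.3).
Normal n = (Shot 101→Shot 102) × (Shot 101→Shot 103) = (-158614.5, 451822.6, 3522926).
So ∂z/∂x = −n_x/n_z = 0.04502 and ∂z/∂y = −n_y/n_z = −0.12825.
|∇z| = √(a²+b²) = 0.13593, so dip δ = arctan(0.13593) = 7.74°.
True thickness = vertical thickness × cos δ = 36.5 × cos 7.74° = 36.17 m.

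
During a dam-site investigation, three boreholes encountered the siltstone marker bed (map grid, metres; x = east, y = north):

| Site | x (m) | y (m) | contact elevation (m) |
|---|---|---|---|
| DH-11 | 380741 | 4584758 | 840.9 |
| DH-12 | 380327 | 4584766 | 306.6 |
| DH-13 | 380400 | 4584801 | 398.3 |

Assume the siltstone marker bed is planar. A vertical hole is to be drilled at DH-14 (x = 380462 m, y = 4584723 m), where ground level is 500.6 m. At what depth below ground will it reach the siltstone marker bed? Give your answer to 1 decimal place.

Two edge vectors: DH-11→DH-12 = (-414, 8, -534.3), DH-11→DH-13 = (-341, 43, -442.6).
Normal n = (DH-11→DH-12) × (DH-11→DH-13) = (19434.1, -1040.1, -15074).
So ∂z/∂x = −n_x/n_z = 1.289246385 and ∂z/∂y = −n_y/n_z = −0.068999602.
Intercept c from DH-11: 840.9 − 490868.96 + 316346.48 = −173681.58.
At (380462, 4584723): z_contact = 490509.26 − 316344.06 − 173681.58 = 483.62 m.
Depth below ground = 500.6 − 483.62 = 17.0 m.

17.0 m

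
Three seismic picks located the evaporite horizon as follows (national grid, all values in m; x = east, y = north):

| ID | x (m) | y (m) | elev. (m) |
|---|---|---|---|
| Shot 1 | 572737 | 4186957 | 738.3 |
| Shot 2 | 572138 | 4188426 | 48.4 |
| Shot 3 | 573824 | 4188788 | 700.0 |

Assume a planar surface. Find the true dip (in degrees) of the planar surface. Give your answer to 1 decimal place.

Two edge vectors: Shot 1→Shot 2 = (-599, 1469, -689.9), Shot 1→Shot 3 = (1087, 1831, -38.3).
Normal n = (Shot 1→Shot 2) × (Shot 1→Shot 3) = (1206944.2, -772863, -2693572).
So ∂z/∂x = −n_x/n_z = 0.44808 and ∂z/∂y = −n_y/n_z = −0.28693.
Gradient magnitude |∇z| = √(a² + b²) = √(0.20078 + 0.08233) = 0.53208.
True dip = arctan(0.53208) = 28.0°, dipping toward WNW (azimuth ≈ 303°).

28.0°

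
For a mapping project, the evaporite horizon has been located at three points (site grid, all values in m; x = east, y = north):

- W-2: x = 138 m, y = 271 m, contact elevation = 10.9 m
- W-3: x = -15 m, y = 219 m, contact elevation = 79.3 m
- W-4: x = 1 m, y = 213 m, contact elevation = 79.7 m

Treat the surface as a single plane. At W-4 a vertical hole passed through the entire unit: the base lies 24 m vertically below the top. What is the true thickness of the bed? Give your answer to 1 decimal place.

Two edge vectors: W-2→W-3 = (-153, -52, 68.4), W-2→W-4 = (-137, -58, 68.8).
Normal n = (W-2→W-3) × (W-2→W-4) = (389.6, 1155.6, 1750).
So ∂z/∂x = −n_x/n_z = −0.22263 and ∂z/∂y = −n_y/n_z = −0.66034.
|∇z| = √(a²+b²) = 0.69686, so dip δ = arctan(0.69686) = 34.87°.
True thickness = vertical thickness × cos δ = 24 × cos 34.87° = 19.7 m.

19.7 m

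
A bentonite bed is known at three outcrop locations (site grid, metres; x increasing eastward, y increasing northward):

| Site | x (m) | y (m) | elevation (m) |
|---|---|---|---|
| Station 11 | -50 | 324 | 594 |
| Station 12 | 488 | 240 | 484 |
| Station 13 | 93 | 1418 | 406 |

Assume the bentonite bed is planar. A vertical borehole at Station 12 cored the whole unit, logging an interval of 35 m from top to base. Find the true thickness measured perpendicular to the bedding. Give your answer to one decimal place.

33.8 m

Two edge vectors: Station 11→Station 12 = (538, -84, -110), Station 11→Station 13 = (143, 1094, -188).
Normal n = (Station 11→Station 12) × (Station 11→Station 13) = (136132, 85414, 600584).
So ∂z/∂x = −n_x/n_z = −0.22667 and ∂z/∂y = −n_y/n_z = −0.14222.
|∇z| = √(a²+b²) = 0.26759, so dip δ = arctan(0.26759) = 14.98°.
True thickness = vertical thickness × cos δ = 35 × cos 14.98° = 33.8 m.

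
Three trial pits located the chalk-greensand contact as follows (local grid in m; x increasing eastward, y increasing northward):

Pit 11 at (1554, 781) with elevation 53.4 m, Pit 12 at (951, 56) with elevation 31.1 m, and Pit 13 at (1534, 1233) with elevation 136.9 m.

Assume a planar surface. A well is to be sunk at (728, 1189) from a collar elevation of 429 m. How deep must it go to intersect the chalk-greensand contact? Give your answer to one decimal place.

158.2 m

Let the plane be z = a·x + b·y + c.
Pit 12−Pit 11: −603a − 725b = −22.3;  Pit 13−Pit 11: −20a + 452b = 83.5.
Solving gives a = −0.175777, b = 0.176957.
Then c = 53.4 − a·1554 − b·781 = 188.35.
At (728, 1189): z_contact = −127.97 + 210.40 + 188.35 = 270.79 m.
Depth below ground = 429 − 270.79 = 158.2 m.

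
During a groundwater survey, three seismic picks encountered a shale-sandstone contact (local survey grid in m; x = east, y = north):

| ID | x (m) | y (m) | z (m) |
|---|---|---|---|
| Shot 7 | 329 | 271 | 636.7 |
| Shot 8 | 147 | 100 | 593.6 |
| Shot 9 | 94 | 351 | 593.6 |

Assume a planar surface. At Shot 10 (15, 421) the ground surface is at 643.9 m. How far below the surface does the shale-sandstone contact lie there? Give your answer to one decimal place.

63.0 m

Let the plane be z = a·x + b·y + c.
Shot 8−Shot 7: −182a − 171b = −43.1;  Shot 9−Shot 7: −235a + 80b = −43.1.
Solving gives a = 0.19761, b = 0.04173.
Then c = 636.7 − a·329 − b·271 = 560.38.
At (15, 421): z_contact = 2.96 + 17.57 + 560.38 = 580.91 m.
Depth below ground = 643.9 − 580.91 = 63.0 m.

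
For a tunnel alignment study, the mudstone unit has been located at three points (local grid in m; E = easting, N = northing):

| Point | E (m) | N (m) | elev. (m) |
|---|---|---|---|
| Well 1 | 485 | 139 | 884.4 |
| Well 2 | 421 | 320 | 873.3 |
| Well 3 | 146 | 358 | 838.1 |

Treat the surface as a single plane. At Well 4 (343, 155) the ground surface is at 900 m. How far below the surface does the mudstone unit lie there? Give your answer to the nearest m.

34 m

Let the plane be z = a·E + b·N + c.
Well 2−Well 1: −64a + 181b = −11.1;  Well 3−Well 1: −339a + 219b = −46.3.
Solving gives a = 0.12567, b = −0.01689.
Then c = 884.4 − a·485 − b·139 = 825.80.
At (343, 155): z_contact = 43.1 − 2.6 + 825.80 = 866.3 m.
Depth below ground = 900 − 866.3 = 34 m.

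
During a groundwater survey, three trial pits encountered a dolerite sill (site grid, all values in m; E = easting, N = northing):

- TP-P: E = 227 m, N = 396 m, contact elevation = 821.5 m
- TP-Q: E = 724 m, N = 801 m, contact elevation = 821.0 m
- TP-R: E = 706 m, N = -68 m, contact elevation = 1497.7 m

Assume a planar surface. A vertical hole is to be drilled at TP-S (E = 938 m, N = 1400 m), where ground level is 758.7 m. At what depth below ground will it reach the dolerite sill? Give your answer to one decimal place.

274.2 m

Two edge vectors: TP-P→TP-Q = (497, 405, -0.5), TP-P→TP-R = (479, -464, 676.2).
Normal n = (TP-P→TP-Q) × (TP-P→TP-R) = (273629, -336310.9, -424603).
So ∂z/∂E = −n_x/n_z = 0.644435 and ∂z/∂N = −n_y/n_z = −0.792060.
Intercept c from TP-P: 821.5 − 146.29 + 313.66 = 988.87.
At (938, 1400): z_contact = 604.48 − 1108.88 + 988.87 = 484.47 m.
Depth below ground = 758.7 − 484.47 = 274.2 m.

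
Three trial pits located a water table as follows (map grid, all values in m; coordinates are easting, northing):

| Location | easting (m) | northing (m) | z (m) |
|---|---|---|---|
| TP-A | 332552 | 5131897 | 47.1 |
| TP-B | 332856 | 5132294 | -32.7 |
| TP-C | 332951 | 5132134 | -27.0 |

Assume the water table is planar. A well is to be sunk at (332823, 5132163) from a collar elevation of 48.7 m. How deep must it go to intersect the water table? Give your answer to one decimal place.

Let the plane be z = a·easting + b·northing + c.
TP-B−TP-A: 304a + 397b = −79.8;  TP-C−TP-A: 399a + 237b = −74.1.
Solving gives a = −0.121650165, b = −0.107854785.
Then c = 47.1 − a·332552 − b·5131897 = 594001.76.
At (332823, 5132163): z_contact = −40487.97 − 553528.34 + 594001.76 = -14.56 m.
Depth below ground = 48.7 − (-14.56) = 63.3 m.

63.3 m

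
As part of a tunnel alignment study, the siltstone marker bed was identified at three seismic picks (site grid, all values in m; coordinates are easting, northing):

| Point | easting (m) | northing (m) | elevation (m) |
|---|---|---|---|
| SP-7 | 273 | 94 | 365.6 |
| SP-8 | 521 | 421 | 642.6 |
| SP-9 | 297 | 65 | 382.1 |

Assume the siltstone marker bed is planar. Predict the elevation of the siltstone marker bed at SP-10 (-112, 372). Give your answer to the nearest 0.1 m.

Two edge vectors: SP-7→SP-8 = (248, 327, 277), SP-7→SP-9 = (24, -29, 16.5).
Normal n = (SP-7→SP-8) × (SP-7→SP-9) = (13428.5, 2556, -15040).
So ∂z/∂easting = −n_x/n_z = 0.89285 and ∂z/∂northing = −n_y/n_z = 0.16995.
Intercept c from SP-7: 365.6 − 243.75 − 15.97 = 105.88.
At (-112, 372): z = −100.0 + 63.2 + 105.88 = 69.1 m.

69.1 m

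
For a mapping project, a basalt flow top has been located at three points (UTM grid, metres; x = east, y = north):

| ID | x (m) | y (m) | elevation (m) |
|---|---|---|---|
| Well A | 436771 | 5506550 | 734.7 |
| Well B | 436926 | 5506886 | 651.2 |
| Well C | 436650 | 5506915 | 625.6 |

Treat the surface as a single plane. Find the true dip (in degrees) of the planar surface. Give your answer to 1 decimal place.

15.9°

Two edge vectors: Well A→Well B = (155, 336, -83.5), Well A→Well C = (-121, 365, -109.1).
Normal n = (Well A→Well B) × (Well A→Well C) = (-6180.1, 27014, 97231).
So ∂z/∂x = −n_x/n_z = 0.06356 and ∂z/∂y = −n_y/n_z = −0.27783.
Gradient magnitude |∇z| = √(a² + b²) = √(0.00404 + 0.07719) = 0.28501.
True dip = arctan(0.28501) = 15.9°, dipping toward NNW (azimuth ≈ 347°).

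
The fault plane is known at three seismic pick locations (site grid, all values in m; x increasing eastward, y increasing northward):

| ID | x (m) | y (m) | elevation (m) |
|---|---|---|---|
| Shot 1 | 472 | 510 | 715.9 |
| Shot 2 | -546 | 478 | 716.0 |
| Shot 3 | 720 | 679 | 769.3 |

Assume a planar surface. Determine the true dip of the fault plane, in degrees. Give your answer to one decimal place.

18.3°

Let the plane be z = a·x + b·y + c.
Shot 2−Shot 1: −1018a − 32b = 0.1;  Shot 3−Shot 1: 248a + 169b = 53.4.
Solving gives a = −0.01052, b = 0.33141.
Gradient magnitude |∇z| = √(a² + b²) = √(0.00011 + 0.10983) = 0.33157.
True dip = arctan(0.33157) = 18.3°, dipping toward S (azimuth ≈ 178°).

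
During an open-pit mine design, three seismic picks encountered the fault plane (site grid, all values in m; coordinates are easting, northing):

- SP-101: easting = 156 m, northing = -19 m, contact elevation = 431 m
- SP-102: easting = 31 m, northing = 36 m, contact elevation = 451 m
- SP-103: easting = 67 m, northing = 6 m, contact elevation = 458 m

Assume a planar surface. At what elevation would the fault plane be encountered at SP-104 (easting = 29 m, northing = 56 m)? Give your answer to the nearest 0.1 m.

Two edge vectors: SP-101→SP-102 = (-125, 55, 20), SP-101→SP-103 = (-89, 25, 27).
Normal n = (SP-101→SP-102) × (SP-101→SP-103) = (985, 1595, 1770).
So ∂z/∂easting = −n_x/n_z = −0.55650 and ∂z/∂northing = −n_y/n_z = −0.90113.
Intercept c from SP-101: 431 + 86.81 − 17.12 = 500.69.
At (29, 56): z = −16.1 − 50.5 + 500.69 = 434.1 m.

434.1 m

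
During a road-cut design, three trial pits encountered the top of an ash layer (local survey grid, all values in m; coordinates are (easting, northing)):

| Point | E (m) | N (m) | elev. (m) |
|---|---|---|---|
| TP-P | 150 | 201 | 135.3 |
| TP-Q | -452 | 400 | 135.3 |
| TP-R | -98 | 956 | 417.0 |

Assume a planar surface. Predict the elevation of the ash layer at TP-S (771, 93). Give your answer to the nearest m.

176 m

Two edge vectors: TP-P→TP-Q = (-602, 199, 0), TP-P→TP-R = (-248, 755, 281.7).
Normal n = (TP-P→TP-Q) × (TP-P→TP-R) = (56058.3, 169583.4, -405158).
So ∂z/∂E = −n_x/n_z = 0.13836 and ∂z/∂N = −n_y/n_z = 0.41856.
Intercept c from TP-P: 135.3 − 20.75 − 84.13 = 30.41.
At (771, 93): z = 106.7 + 38.9 + 30.41 = 176.0 m.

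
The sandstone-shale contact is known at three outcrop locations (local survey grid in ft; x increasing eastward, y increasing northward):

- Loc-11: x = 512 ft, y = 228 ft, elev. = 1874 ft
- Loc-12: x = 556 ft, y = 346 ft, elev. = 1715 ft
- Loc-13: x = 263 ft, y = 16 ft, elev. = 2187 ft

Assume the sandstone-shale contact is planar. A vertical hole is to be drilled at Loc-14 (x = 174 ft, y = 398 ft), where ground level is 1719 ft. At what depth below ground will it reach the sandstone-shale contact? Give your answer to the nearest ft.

9 ft

Two edge vectors: Loc-11→Loc-12 = (44, 118, -159), Loc-11→Loc-13 = (-249, -212, 313).
Normal n = (Loc-11→Loc-12) × (Loc-11→Loc-13) = (3226, 25819, 20054).
So ∂z/∂x = −n_x/n_z = −0.16087 and ∂z/∂y = −n_y/n_z = −1.28747.
Intercept c from Loc-11: 1874 + 82.36 + 293.54 = 2249.91.
At (174, 398): z_contact = −28.0 − 512.4 + 2249.91 = 1709.5 ft.
Depth below ground = 1719 − 1709.5 = 9 ft.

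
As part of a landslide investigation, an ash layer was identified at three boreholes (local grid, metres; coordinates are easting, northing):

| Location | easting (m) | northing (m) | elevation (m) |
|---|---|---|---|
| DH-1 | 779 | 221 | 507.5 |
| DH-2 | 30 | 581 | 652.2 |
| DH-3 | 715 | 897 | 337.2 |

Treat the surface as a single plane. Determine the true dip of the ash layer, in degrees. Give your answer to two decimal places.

Let the plane be z = a·easting + b·northing + c.
DH-2−DH-1: −749a + 360b = 144.7;  DH-3−DH-1: −64a + 676b = −170.3.
Solving gives a = −0.32926, b = −0.28310.
Gradient magnitude |∇z| = √(a² + b²) = √(0.10841 + 0.08014) = 0.43423.
True dip = arctan(0.43423) = 23.47°, dipping toward NE (azimuth ≈ 049°).

23.47°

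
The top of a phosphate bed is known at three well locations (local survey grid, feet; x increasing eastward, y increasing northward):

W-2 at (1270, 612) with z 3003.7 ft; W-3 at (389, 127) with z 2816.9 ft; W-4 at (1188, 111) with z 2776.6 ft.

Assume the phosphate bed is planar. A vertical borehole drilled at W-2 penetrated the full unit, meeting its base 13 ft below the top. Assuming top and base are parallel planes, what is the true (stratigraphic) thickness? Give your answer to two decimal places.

11.80 ft

Let the plane be z = a·x + b·y + c.
W-3−W-2: −881a − 485b = −186.8;  W-4−W-2: −82a − 501b = −227.1.
Solving gives a = −0.04123, b = 0.46004.
|∇z| = √(a²+b²) = 0.46188, so dip δ = arctan(0.46188) = 24.79°.
True thickness = vertical thickness × cos δ = 13 × cos 24.79° = 11.80 ft.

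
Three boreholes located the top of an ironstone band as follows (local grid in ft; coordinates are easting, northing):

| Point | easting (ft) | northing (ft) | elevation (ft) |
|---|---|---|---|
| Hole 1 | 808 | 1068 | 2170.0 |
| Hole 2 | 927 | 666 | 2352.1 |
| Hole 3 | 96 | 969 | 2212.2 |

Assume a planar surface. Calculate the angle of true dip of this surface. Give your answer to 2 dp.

Let the plane be z = a·easting + b·northing + c.
Hole 2−Hole 1: 119a − 402b = 182.1;  Hole 3−Hole 1: −712a − 99b = 42.2.
Solving gives a = 0.00357, b = −0.45193.
Gradient magnitude |∇z| = √(a² + b²) = √(0.00001 + 0.20424) = 0.45194.
True dip = arctan(0.45194) = 24.32°, dipping toward N (azimuth ≈ 360°).

24.32°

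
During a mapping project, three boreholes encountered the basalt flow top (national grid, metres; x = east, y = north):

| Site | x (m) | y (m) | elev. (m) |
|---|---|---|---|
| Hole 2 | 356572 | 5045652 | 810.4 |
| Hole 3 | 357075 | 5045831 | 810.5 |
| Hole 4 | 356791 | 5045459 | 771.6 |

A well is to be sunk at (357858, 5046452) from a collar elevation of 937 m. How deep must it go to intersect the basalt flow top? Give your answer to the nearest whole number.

Two edge vectors: Hole 2→Hole 3 = (503, 179, 0.1), Hole 2→Hole 4 = (219, -193, -38.8).
Normal n = (Hole 2→Hole 3) × (Hole 2→Hole 4) = (-6925.9, 19538.3, -136280).
So ∂z/∂x = −n_x/n_z = −0.05082110 and ∂z/∂y = −n_y/n_z = 0.14336880.
Intercept c from Hole 2: 810.4 + 18121.38 − 723389.07 = −704457.29.
At (357858, 5046452): z_contact = −18186.7 + 723503.8 − 704457.29 = 859.7 m.
Depth below ground = 937 − 859.7 = 77 m.

77 m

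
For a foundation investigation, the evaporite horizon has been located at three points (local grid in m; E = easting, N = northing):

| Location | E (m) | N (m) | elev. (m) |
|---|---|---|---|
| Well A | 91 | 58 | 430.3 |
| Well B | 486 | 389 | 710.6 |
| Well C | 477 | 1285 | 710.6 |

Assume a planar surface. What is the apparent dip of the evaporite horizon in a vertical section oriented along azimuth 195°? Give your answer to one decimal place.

Two edge vectors: Well A→Well B = (395, 331, 280.3), Well A→Well C = (386, 1227, 280.3).
Normal n = (Well A→Well B) × (Well A→Well C) = (-251148.8, -2522.7, 356899).
So ∂z/∂E = −n_x/n_z = 0.70370 and ∂z/∂N = −n_y/n_z = 0.00707.
Unit vector along 195° is (sin 195°, cos 195°) = (-0.2588, -0.9659).
Slope in that direction = a·(-0.2588) + b·(-0.9659) = −0.18896.
Apparent dip = arctan|0.18896| = 10.7° (true dip is 35.1°, so apparent ≤ true as expected).

10.7°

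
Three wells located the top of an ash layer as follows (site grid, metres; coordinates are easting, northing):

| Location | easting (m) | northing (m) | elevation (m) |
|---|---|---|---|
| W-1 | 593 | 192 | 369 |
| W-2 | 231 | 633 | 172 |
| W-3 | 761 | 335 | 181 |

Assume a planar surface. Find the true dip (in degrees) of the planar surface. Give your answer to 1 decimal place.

42.4°

Two edge vectors: W-1→W-2 = (-362, 441, -197), W-1→W-3 = (168, 143, -188).
Normal n = (W-1→W-2) × (W-1→W-3) = (-54737, -101152, -125854).
So ∂z/∂easting = −n_x/n_z = −0.43492 and ∂z/∂northing = −n_y/n_z = −0.80372.
Gradient magnitude |∇z| = √(a² + b²) = √(0.18916 + 0.64597) = 0.91386.
True dip = arctan(0.91386) = 42.4°, dipping toward NNE (azimuth ≈ 028°).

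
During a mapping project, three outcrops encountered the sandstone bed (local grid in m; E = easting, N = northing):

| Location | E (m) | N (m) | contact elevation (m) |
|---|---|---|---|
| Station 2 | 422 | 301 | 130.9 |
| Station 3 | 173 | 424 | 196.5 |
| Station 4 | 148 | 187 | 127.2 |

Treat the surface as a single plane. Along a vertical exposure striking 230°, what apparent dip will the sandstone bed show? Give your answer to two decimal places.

Let the plane be z = a·E + b·N + c.
Station 3−Station 2: −249a + 123b = 65.6;  Station 4−Station 2: −274a − 114b = −3.7.
Solving gives a = −0.11312, b = 0.30434.
Unit vector along 230° is (sin 230°, cos 230°) = (-0.7660, -0.6428).
Slope in that direction = a·(-0.7660) + b·(-0.6428) = −0.10897.
Apparent dip = arctan|0.10897| = 6.22° (true dip is 18.0°, so apparent ≤ true as expected).

6.22°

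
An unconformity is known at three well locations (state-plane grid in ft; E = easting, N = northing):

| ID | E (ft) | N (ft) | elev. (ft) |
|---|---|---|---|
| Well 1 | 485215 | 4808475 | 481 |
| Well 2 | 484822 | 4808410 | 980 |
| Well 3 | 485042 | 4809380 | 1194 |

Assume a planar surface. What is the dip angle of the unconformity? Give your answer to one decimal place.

Let the plane be z = a·E + b·N + c.
Well 2−Well 1: −393a − 65b = 499;  Well 3−Well 1: −173a + 905b = 713.
Solving gives a = −1.35712, b = 0.52842.
Gradient magnitude |∇z| = √(a² + b²) = √(1.84177 + 0.27923) = 1.45636.
True dip = arctan(1.45636) = 55.5°, dipping toward ESE (azimuth ≈ 111°).

55.5°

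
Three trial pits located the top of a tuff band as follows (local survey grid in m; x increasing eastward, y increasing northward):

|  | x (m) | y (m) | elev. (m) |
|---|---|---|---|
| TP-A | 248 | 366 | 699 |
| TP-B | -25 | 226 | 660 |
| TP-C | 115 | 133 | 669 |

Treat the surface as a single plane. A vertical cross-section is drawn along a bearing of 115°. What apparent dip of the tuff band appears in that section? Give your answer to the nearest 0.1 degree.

Two edge vectors: TP-A→TP-B = (-273, -140, -39), TP-A→TP-C = (-133, -233, -30).
Normal n = (TP-A→TP-B) × (TP-A→TP-C) = (-4887, -3003, 44989).
So ∂z/∂x = −n_x/n_z = 0.10863 and ∂z/∂y = −n_y/n_z = 0.06675.
Unit vector along 115° is (sin 115°, cos 115°) = (0.9063, -0.4226).
Slope in that direction = a·(0.9063) + b·(-0.4226) = 0.07024.
Apparent dip = arctan|0.07024| = 4.0° (true dip is 7.3°, so apparent ≤ true as expected).

4.0°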